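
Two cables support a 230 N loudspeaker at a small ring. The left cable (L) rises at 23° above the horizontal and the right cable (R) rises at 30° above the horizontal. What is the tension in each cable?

ΣF_x = 0: −T_L·cos23° + T_R·cos30° = 0 → T_R = 1.06291·T_L.
ΣF_y = 0: T_L·sin23° + T_R·sin30° = 230.
Substitute: T_L·(0.390731 + 1.06291·0.5) = 230 → T_L = 249.407 ≈ 249.4 N.
Then T_R = 1.06291 × 249.407 = 265.1 N.

T_L = 249.4 N, T_R = 265.1 N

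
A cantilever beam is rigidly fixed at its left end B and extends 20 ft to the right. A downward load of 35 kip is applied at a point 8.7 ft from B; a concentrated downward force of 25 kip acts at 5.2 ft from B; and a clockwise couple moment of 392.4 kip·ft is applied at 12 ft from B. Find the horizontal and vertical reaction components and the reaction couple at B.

ΣF_x = 0: B_x = 0.
ΣF_y = 0: B_y − 35 − 25 = 0 → B_y = 60.00 kip.
ΣM about B: M_B − 35·8.7 − 25·5.2 − 392.4 = 0 → M_B = 826.9 kip·ft.

B_x = 0, B_y = 60.00 kip, M_B = 826.9 kip·ft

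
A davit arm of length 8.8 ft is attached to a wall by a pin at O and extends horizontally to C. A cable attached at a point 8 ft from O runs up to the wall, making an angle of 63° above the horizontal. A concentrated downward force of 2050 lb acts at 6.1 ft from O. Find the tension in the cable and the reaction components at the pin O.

T = 1754 lb, O_x = 796.5 lb, O_y = 486.9 lb

ΣM about O: T·sin63°·8 − 2050·6.1 = 0 → T = 12505/(8·0.891007) = 1754.34 ≈ 1754 lb.
ΣF_x = 0: O_x − T·cos63° = 0 → O_x = 1754.34 × 0.45399 = 796.5 lb.
ΣF_y = 0: O_y + T·sin63° − 2050 = 0 → O_y = 2050 − 1754.34 × 0.891007 = 486.9 lb.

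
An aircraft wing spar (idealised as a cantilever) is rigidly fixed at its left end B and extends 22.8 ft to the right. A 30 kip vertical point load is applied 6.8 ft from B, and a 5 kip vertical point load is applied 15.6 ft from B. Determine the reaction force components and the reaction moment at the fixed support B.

ΣF_x = 0: B_x = 0.
ΣF_y = 0: B_y − 30 − 5 = 0 → B_y = 35.00 kip.
ΣM about B: M_B − 30·6.8 − 5·15.6 = 0 → M_B = 282.0 kip·ft.

B_x = 0, B_y = 35.00 kip, M_B = 282.0 kip·ft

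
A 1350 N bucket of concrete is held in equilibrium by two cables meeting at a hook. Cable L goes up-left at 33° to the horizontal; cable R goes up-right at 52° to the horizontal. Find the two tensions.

ΣF_x = 0: −T_L·cos33° + T_R·cos52° = 0 → T_R = 1.36223·T_L.
ΣF_y = 0: T_L·sin33° + T_R·sin52° = 1350.
Substitute: T_L·(0.544639 + 1.36223·0.788011) = 1350 → T_L = 834.316 ≈ 834.3 N.
Then T_R = 1.36223 × 834.316 = 1137 N.

T_L = 834.3 N, T_R = 1137 N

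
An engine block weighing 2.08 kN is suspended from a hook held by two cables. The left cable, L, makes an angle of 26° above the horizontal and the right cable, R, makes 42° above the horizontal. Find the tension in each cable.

T_L = 1.667 kN, T_R = 2.016 kN

ΣF_x = 0: −T_L·cos26° + T_R·cos42° = 0 → T_R = 1.20945·T_L.
ΣF_y = 0: T_L·sin26° + T_R·sin42° = 2.08.
Substitute: T_L·(0.438371 + 1.20945·0.669131) = 2.08 → T_L = 1.66713 ≈ 1.667 kN.
Then T_R = 1.20945 × 1.66713 = 2.016 kN.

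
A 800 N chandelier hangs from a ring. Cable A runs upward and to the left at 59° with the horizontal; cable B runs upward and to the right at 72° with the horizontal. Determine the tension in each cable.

ΣF_x = 0: −T_A·cos59° + T_B·cos72° = 0 → T_B = 1.6667·T_A.
ΣF_y = 0: T_A·sin59° + T_B·sin72° = 800.
Substitute: T_A·(0.857167 + 1.6667·0.951057) = 800 → T_A = 327.561 ≈ 327.6 N.
Then T_B = 1.6667 × 327.561 = 545.9 N.

T_A = 327.6 N, T_B = 545.9 N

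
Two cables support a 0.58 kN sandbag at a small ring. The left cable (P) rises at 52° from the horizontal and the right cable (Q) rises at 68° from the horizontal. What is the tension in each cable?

ΣF_x = 0: −T_P·cos52° + T_Q·cos68° = 0 → T_Q = 1.64349·T_P.
ΣF_y = 0: T_P·sin52° + T_Q·sin68° = 0.58.
Substitute: T_P·(0.788011 + 1.64349·0.927184) = 0.58 → T_P = 0.250884 ≈ 0.2509 kN.
Then T_Q = 1.64349 × 0.250884 = 0.4123 kN.

T_P = 0.2509 kN, T_Q = 0.4123 kN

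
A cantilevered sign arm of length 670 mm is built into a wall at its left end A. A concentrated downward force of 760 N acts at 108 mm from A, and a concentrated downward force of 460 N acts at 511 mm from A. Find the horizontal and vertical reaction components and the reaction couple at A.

ΣF_x = 0: A_x = 0.
ΣF_y = 0: A_y − 760 − 460 = 0 → A_y = 1220 N.
ΣM about A: M_A − 760·108 − 460·511 = 0 → M_A = 317100 N·mm.

A_x = 0, A_y = 1220 N, M_A = 317100 N·mm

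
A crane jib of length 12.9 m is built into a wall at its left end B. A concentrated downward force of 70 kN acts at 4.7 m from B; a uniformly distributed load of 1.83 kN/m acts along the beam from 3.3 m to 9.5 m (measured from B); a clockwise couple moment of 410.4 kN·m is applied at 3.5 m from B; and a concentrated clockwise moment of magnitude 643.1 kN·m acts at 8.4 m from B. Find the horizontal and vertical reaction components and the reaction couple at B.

B_x = 0, B_y = 81.35 kN, M_B = 1455 kN·m

Resultant of the distributed load: 1.83 × 6.2 = 11.346 kN at 6.4 m from B.
ΣF_x = 0: B_x = 0.
ΣF_y = 0: B_y − 70 − 1.83·6.2 = 0 → B_y = 81.35 kN.
ΣM about B: M_B − 70·4.7 − (1.83·6.2)·6.4 − 410.4 − 643.1 = 0 → M_B = 1455 kN·m.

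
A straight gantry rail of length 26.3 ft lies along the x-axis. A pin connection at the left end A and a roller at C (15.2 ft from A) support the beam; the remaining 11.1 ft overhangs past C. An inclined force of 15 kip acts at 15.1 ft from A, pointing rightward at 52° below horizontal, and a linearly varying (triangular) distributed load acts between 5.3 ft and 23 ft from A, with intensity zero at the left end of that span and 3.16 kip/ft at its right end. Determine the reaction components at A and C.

A_x = -9.235 kip, A_y = -3.418 kip, C_y = 43.20 kip

Resultant of the triangular load: ½ × 3.16 × 17.7 = 27.966 kip, acting at 17.1 ft from A (one-third of the span from the peak).
ΣM about A: C_y·15.2 − 15·sin52°·15.1 − (½·3.16·17.7)·17.1 = 0 → C_y = 656.703/15.2 = 43.2041 ≈ 43.20 kip.
ΣF_y = 0: A_y + 43.2041 − 15·sin52° − ½·3.16·17.7 = 0 → A_y = -3.418 kip.
ΣF_x = 0: A_x + 15·cos52° = 0 → A_x = -9.235 kip.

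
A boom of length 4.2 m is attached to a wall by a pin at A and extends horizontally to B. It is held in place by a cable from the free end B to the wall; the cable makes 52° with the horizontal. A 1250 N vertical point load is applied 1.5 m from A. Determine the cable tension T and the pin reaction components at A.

T = 566.5 N, A_x = 348.8 N, A_y = 803.6 N

ΣM about A: T·sin52°·4.2 − 1250·1.5 = 0 → T = 1875/(4.2·0.788011) = 566.526 ≈ 566.5 N.
ΣF_x = 0: A_x − T·cos52° = 0 → A_x = 566.526 × 0.615661 = 348.8 N.
ΣF_y = 0: A_y + T·sin52° − 1250 = 0 → A_y = 1250 − 566.526 × 0.788011 = 803.6 N.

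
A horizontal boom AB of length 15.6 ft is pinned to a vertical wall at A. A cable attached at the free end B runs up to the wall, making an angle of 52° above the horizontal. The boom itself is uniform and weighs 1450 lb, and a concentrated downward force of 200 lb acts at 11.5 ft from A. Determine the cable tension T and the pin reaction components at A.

ΣM about A: T·sin52°·15.6 − 1450·7.8 − 200·11.5 = 0 → T = 13610/(15.6·0.788011) = 1107.14 ≈ 1107 lb.
ΣF_x = 0: A_x − T·cos52° = 0 → A_x = 1107.14 × 0.615661 = 681.6 lb.
ΣF_y = 0: A_y + T·sin52° − 1450 − 200 = 0 → A_y = 1650 − 1107.14 × 0.788011 = 777.6 lb.

T = 1107 lb, A_x = 681.6 lb, A_y = 777.6 lb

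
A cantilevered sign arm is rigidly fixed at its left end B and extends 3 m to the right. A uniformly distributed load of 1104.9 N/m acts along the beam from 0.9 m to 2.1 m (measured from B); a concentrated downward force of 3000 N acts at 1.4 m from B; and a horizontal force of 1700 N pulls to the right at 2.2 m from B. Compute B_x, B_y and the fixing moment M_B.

Resultant of the distributed load: 1104.9 × 1.2 = 1325.88 N at 1.5 m from B.
ΣF_x = 0: B_x + 1700 = 0 → B_x = -1700 N.
ΣF_y = 0: B_y − 1104.9·1.2 − 3000 = 0 → B_y = 4326 N.
ΣM about B: M_B − (1104.9·1.2)·1.5 − 3000·1.4 = 0 → M_B = 6189 N·m.

B_x = -1700 N, B_y = 4326 N, M_B = 6189 N·m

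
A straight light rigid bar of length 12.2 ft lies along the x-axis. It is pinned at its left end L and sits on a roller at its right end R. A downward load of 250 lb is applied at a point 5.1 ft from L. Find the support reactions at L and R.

L_x = 0, L_y = 145.5 lb, R_y = 104.5 lb

Moments about L: R_y·12.2 − 250·5.1 = 0 → R_y = 1275/12.2 = 104.508 ≈ 104.5 lb.
ΣF_y = 0: L_y + 104.508 − 250 = 0 → L_y = 145.5 lb.
ΣF_x = 0: no horizontal applied forces, so L_x = 0.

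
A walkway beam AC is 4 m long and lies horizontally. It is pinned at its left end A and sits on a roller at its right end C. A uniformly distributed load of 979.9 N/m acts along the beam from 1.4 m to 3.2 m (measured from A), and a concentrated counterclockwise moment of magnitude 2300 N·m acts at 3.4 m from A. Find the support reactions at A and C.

A_x = 0, A_y = 1325 N, C_y = 439.2 N

Resultant of the distributed load: 979.9 × 1.8 = 1763.82 N at 2.3 m from A.
Moments about A: C_y·4 − (979.9·1.8)·2.3 + 2300 = 0 → C_y = 1756.786/4 = 439.197 ≈ 439.2 N.
ΣF_y = 0: A_y + 439.197 − 979.9·1.8 = 0 → A_y = 1325 N.
ΣF_x = 0: no horizontal applied forces, so A_x = 0.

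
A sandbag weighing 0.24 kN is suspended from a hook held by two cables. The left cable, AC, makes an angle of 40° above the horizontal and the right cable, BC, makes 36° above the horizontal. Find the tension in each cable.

ΣF_x = 0: −T_AC·cos40° + T_BC·cos36° = 0 → T_BC = 0.946883·T_AC.
ΣF_y = 0: T_AC·sin40° + T_BC·sin36° = 0.24.
Substitute: T_AC·(0.642788 + 0.946883·0.587785) = 0.24 → T_AC = 0.200108 ≈ 0.2001 kN.
Then T_BC = 0.946883 × 0.200108 = 0.1895 kN.

T_AC = 0.2001 kN, T_BC = 0.1895 kN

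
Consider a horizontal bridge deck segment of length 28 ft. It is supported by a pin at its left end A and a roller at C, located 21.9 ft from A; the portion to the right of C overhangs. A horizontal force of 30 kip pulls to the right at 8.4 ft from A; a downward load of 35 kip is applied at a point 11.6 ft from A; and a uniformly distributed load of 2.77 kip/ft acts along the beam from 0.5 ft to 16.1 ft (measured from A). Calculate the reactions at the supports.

Resultant of the distributed load: 2.77 × 15.6 = 43.212 kip at 8.3 ft from A.
Moments about A: C_y·21.9 − 35·11.6 − (2.77·15.6)·8.3 = 0 → C_y = 764.6596/21.9 = 34.916 ≈ 34.92 kip.
ΣF_y = 0: A_y + 34.916 − 35 − 2.77·15.6 = 0 → A_y = 43.30 kip.
ΣF_x = 0: A_x + 30 = 0 → A_x = -30.00 kip.

A_x = -30.00 kip, A_y = 43.30 kip, C_y = 34.92 kip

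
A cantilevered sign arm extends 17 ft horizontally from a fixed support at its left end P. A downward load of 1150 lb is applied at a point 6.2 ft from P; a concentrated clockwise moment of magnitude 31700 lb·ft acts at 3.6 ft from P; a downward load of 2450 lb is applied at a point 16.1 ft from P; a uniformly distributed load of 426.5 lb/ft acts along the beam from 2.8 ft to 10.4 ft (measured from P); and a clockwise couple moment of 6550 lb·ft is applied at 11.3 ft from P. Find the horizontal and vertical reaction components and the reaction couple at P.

Resultant of the distributed load: 426.5 × 7.6 = 3241.4 lb at 6.6 ft from P.
ΣF_x = 0: P_x = 0.
ΣF_y = 0: P_y − 1150 − 2450 − 426.5·7.6 = 0 → P_y = 6841 lb.
ΣM about P: M_P − 1150·6.2 − 31700 − 2450·16.1 − (426.5·7.6)·6.6 − 6550 = 0 → M_P = 106200 lb·ft.

P_x = 0, P_y = 6841 lb, M_P = 106200 lb·ft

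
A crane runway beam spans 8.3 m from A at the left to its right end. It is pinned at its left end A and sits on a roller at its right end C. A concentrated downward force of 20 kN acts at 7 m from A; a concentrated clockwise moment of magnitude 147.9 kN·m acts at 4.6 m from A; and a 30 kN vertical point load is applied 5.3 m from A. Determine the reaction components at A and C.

A_x = 0, A_y = -3.843 kN, C_y = 53.84 kN

ΣM about A: C_y·8.3 − 20·7 − 147.9 − 30·5.3 = 0 → C_y = 446.9/8.3 = 53.8434 ≈ 53.84 kN.
ΣF_y = 0: A_y + 53.8434 − 20 − 30 = 0 → A_y = -3.843 kN.
ΣF_x = 0: no horizontal applied forces, so A_x = 0.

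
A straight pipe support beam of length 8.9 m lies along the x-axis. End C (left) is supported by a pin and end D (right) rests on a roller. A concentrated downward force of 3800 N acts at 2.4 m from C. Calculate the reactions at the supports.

Moments about C: D_y·8.9 − 3800·2.4 = 0 → D_y = 9120/8.9 = 1024.72 ≈ 1025 N.
ΣF_y = 0: C_y + 1024.72 − 3800 = 0 → C_y = 2775 N.
ΣF_x = 0: no horizontal applied forces, so C_x = 0.

C_x = 0, C_y = 2775 N, D_y = 1025 N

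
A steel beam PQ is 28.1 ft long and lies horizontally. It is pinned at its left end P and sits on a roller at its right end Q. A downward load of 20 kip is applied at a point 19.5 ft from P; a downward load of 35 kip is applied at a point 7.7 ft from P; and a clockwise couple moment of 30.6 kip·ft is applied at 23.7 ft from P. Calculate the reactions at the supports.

P_x = 0, P_y = 30.44 kip, Q_y = 24.56 kip

Taking moments about P: Q_y·28.1 − 20·19.5 − 35·7.7 − 30.6 = 0 → Q_y = 690.1/28.1 = 24.5587 ≈ 24.56 kip.
ΣF_y = 0: P_y + 24.5587 − 20 − 35 = 0 → P_y = 30.44 kip.
ΣF_x = 0: no horizontal applied forces, so P_x = 0.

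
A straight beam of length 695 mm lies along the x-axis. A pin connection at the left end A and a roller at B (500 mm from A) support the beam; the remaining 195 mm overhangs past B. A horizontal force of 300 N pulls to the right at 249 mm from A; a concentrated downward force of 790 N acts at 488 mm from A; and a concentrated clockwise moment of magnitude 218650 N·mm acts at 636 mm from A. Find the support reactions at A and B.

A_x = -300.0 N, A_y = -418.3 N, B_y = 1208 N

Moments about A: B_y·500 − 790·488 − 218650 = 0 → B_y = 604170/500 = 1208.34 ≈ 1208 N.
ΣF_y = 0: A_y + 1208.34 − 790 = 0 → A_y = -418.3 N.
ΣF_x = 0: A_x + 300 = 0 → A_x = -300.0 N.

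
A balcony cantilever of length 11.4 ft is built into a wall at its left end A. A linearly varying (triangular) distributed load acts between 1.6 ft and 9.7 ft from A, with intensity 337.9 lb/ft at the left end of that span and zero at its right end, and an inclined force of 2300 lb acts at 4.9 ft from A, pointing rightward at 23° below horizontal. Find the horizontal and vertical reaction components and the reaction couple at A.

A_x = -2117 lb, A_y = 2267 lb, M_A = 10290 lb·ft

Resultant of the triangular load: ½ × 337.9 × 8.1 = 1368.495 lb, acting at 4.3 ft from A (one-third of the span from the peak).
ΣF_x = 0: A_x + 2300·cos23° = 0 → A_x = -2117 lb.
ΣF_y = 0: A_y − ½·337.9·8.1 − 2300·sin23° = 0 → A_y = 2267 lb.
ΣM about A: M_A − (½·337.9·8.1)·4.3 − 2300·sin23°·4.9 = 0 → M_A = 10290 lb·ft.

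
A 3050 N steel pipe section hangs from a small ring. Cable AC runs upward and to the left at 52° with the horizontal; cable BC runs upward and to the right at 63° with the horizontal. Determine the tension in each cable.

ΣF_x = 0: −T_AC·cos52° + T_BC·cos63° = 0 → T_BC = 1.35611·T_AC.
ΣF_y = 0: T_AC·sin52° + T_BC·sin63° = 3050.
Substitute: T_AC·(0.788011 + 1.35611·0.891007) = 3050 → T_AC = 1527.82 ≈ 1528 N.
Then T_BC = 1.35611 × 1527.82 = 2072 N.

T_AC = 1528 N, T_BC = 2072 N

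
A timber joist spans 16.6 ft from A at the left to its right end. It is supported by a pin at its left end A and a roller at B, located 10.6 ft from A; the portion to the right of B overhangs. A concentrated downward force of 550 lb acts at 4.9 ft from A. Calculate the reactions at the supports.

A_x = 0, A_y = 295.8 lb, B_y = 254.2 lb

ΣM about A: B_y·10.6 − 550·4.9 = 0 → B_y = 2695/10.6 = 254.245 ≈ 254.2 lb.
ΣF_y = 0: A_y + 254.245 − 550 = 0 → A_y = 295.8 lb.
ΣF_x = 0: no horizontal applied forces, so A_x = 0.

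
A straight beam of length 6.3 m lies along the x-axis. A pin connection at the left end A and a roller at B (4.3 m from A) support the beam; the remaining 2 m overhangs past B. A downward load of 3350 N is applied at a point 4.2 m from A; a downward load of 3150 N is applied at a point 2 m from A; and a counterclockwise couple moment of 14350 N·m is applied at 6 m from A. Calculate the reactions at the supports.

A_x = 0, A_y = 5100 N, B_y = 1400 N

ΣM about A: B_y·4.3 − 3350·4.2 − 3150·2 + 14350 = 0 → B_y = 6020/4.3 = 1400 N.
ΣF_y = 0: A_y + 1400 − 3350 − 3150 = 0 → A_y = 5100 N.
ΣF_x = 0: no horizontal applied forces, so A_x = 0.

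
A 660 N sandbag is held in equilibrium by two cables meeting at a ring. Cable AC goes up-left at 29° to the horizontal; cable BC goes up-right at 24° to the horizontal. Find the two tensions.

T_AC = 755.0 N, T_BC = 722.8 N

ΣF_x = 0: −T_AC·cos29° + T_BC·cos24° = 0 → T_BC = 0.95739·T_AC.
ΣF_y = 0: T_AC·sin29° + T_BC·sin24° = 660.
Substitute: T_AC·(0.48481 + 0.95739·0.406737) = 660 → T_AC = 754.962 ≈ 755.0 N.
Then T_BC = 0.95739 × 754.962 = 722.8 N.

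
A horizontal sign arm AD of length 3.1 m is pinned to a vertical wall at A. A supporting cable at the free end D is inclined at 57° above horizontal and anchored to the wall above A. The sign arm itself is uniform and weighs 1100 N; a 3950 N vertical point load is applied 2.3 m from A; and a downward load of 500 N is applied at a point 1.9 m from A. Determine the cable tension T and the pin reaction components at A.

ΣM about A: T·sin57°·3.1 − 1100·1.55 − 3950·2.3 − 500·1.9 = 0 → T = 11740/(3.1·0.838671) = 4515.59 ≈ 4516 N.
ΣF_x = 0: A_x − T·cos57° = 0 → A_x = 4515.59 × 0.544639 = 2459 N.
ΣF_y = 0: A_y + T·sin57° − 1100 − 3950 − 500 = 0 → A_y = 5550 − 4515.59 × 0.838671 = 1763 N.

T = 4516 N, A_x = 2459 N, A_y = 1763 N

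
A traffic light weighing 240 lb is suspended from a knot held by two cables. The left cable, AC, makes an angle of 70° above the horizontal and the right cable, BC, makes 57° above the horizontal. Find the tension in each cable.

T_AC = 163.7 lb, T_BC = 102.8 lb

ΣF_x = 0: −T_AC·cos70° + T_BC·cos57° = 0 → T_BC = 0.627976·T_AC.
ΣF_y = 0: T_AC·sin70° + T_BC·sin57° = 240.
Substitute: T_AC·(0.939693 + 0.627976·0.838671) = 240 → T_AC = 163.671 ≈ 163.7 lb.
Then T_BC = 0.627976 × 163.671 = 102.8 lb.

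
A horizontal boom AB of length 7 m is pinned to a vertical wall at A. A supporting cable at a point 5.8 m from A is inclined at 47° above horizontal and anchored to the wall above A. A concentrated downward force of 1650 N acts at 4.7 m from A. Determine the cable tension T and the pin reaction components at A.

ΣM about A: T·sin47°·5.8 − 1650·4.7 = 0 → T = 7755/(5.8·0.731354) = 1828.21 ≈ 1828 N.
ΣF_x = 0: A_x − T·cos47° = 0 → A_x = 1828.21 × 0.681998 = 1247 N.
ΣF_y = 0: A_y + T·sin47° − 1650 = 0 → A_y = 1650 − 1828.21 × 0.731354 = 312.9 N.

T = 1828 N, A_x = 1247 N, A_y = 312.9 N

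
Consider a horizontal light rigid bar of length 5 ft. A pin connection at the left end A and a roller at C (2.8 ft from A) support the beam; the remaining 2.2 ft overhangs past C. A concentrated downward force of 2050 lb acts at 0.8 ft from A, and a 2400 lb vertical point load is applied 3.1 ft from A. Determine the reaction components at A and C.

A_x = 0, A_y = 1207 lb, C_y = 3243 lb

Moments about A: C_y·2.8 − 2050·0.8 − 2400·3.1 = 0 → C_y = 9080/2.8 = 3242.86 ≈ 3243 lb.
ΣF_y = 0: A_y + 3242.86 − 2050 − 2400 = 0 → A_y = 1207 lb.
ΣF_x = 0: no horizontal applied forces, so A_x = 0.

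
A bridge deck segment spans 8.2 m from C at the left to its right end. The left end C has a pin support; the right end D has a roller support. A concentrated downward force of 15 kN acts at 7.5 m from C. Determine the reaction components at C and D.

C_x = 0, C_y = 1.280 kN, D_y = 13.72 kN

Taking moments about C: D_y·8.2 − 15·7.5 = 0 → D_y = 112.5/8.2 = 13.7195 ≈ 13.72 kN.
ΣF_y = 0: C_y + 13.7195 − 15 = 0 → C_y = 1.280 kN.
ΣF_x = 0: no horizontal applied forces, so C_x = 0.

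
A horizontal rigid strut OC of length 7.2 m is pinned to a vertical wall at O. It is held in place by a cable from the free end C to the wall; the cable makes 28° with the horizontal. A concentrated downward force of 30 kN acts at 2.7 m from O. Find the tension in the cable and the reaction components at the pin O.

ΣM about O: T·sin28°·7.2 − 30·2.7 = 0 → T = 81/(7.2·0.469472) = 23.9631 ≈ 23.96 kN.
ΣF_x = 0: O_x − T·cos28° = 0 → O_x = 23.9631 × 0.882948 = 21.16 kN.
ΣF_y = 0: O_y + T·sin28° − 30 = 0 → O_y = 30 − 23.9631 × 0.469472 = 18.75 kN.

T = 23.96 kN, O_x = 21.16 kN, O_y = 18.75 kN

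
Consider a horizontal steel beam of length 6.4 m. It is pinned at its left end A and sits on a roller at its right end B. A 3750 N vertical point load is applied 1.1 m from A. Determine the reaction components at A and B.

Taking moments about A: B_y·6.4 − 3750·1.1 = 0 → B_y = 4125/6.4 = 644.531 ≈ 644.5 N.
ΣF_y = 0: A_y + 644.531 − 3750 = 0 → A_y = 3105 N.
ΣF_x = 0: no horizontal applied forces, so A_x = 0.

A_x = 0, A_y = 3105 N, B_y = 644.5 N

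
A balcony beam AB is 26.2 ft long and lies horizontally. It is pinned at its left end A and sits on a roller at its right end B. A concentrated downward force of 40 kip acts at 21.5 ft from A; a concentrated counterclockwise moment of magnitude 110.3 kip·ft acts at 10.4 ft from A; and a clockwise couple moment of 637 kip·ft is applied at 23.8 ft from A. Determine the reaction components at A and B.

A_x = 0, A_y = -12.93 kip, B_y = 52.93 kip

Moments about A: B_y·26.2 − 40·21.5 + 110.3 − 637 = 0 → B_y = 1386.7/26.2 = 52.9275 ≈ 52.93 kip.
ΣF_y = 0: A_y + 52.9275 − 40 = 0 → A_y = -12.93 kip.
ΣF_x = 0: no horizontal applied forces, so A_x = 0.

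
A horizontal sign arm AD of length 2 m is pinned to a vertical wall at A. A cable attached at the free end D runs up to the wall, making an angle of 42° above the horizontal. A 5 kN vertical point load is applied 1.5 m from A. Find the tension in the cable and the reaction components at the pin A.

T = 5.604 kN, A_x = 4.165 kN, A_y = 1.250 kN

ΣM about A: T·sin42°·2 − 5·1.5 = 0 → T = 7.5/(2·0.669131) = 5.60428 ≈ 5.604 kN.
ΣF_x = 0: A_x − T·cos42° = 0 → A_x = 5.60428 × 0.743145 = 4.165 kN.
ΣF_y = 0: A_y + T·sin42° − 5 = 0 → A_y = 5 − 5.60428 × 0.669131 = 1.250 kN.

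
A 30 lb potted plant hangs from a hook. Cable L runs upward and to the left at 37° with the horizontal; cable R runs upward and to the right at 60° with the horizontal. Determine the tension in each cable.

ΣF_x = 0: −T_L·cos37° + T_R·cos60° = 0 → T_R = 1.59727·T_L.
ΣF_y = 0: T_L·sin37° + T_R·sin60° = 30.
Substitute: T_L·(0.601815 + 1.59727·0.866025) = 30 → T_L = 15.1127 ≈ 15.11 lb.
Then T_R = 1.59727 × 15.1127 = 24.14 lb.

T_L = 15.11 lb, T_R = 24.14 lb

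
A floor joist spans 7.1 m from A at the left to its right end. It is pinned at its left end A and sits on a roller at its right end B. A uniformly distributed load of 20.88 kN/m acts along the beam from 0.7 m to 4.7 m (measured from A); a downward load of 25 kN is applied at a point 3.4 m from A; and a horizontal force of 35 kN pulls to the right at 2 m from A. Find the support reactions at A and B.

A_x = -35.00 kN, A_y = 64.79 kN, B_y = 43.73 kN

Resultant of the distributed load: 20.88 × 4 = 83.52 kN at 2.7 m from A.
ΣM about A: B_y·7.1 − (20.88·4)·2.7 − 25·3.4 = 0 → B_y = 310.504/7.1 = 43.733 ≈ 43.73 kN.
ΣF_y = 0: A_y + 43.733 − 20.88·4 − 25 = 0 → A_y = 64.79 kN.
ΣF_x = 0: A_x + 35 = 0 → A_x = -35.00 kN.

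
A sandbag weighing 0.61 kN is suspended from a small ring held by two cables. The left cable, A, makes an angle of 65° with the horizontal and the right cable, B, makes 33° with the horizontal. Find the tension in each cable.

T_A = 0.5166 kN, T_B = 0.2603 kN

ΣF_x = 0: −T_A·cos65° + T_B·cos33° = 0 → T_B = 0.503915·T_A.
ΣF_y = 0: T_A·sin65° + T_B·sin33° = 0.61.
Substitute: T_A·(0.906308 + 0.503915·0.544639) = 0.61 → T_A = 0.516617 ≈ 0.5166 kN.
Then T_B = 0.503915 × 0.516617 = 0.2603 kN.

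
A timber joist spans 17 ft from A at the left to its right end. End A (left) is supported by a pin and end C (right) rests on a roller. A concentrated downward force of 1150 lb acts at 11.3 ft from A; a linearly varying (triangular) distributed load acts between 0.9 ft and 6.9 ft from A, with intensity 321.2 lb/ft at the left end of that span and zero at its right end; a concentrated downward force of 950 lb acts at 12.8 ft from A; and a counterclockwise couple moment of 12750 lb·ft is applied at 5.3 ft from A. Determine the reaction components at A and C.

A_x = 0, A_y = 2170 lb, C_y = 894.1 lb

Resultant of the triangular load: ½ × 321.2 × 6 = 963.6 lb, acting at 2.9 ft from A (one-third of the span from the peak).
Moments about A: C_y·17 − 1150·11.3 − (½·321.2·6)·2.9 − 950·12.8 + 12750 = 0 → C_y = 15199.44/17 = 894.085 ≈ 894.1 lb.
ΣF_y = 0: A_y + 894.085 − 1150 − ½·321.2·6 − 950 = 0 → A_y = 2170 lb.
ΣF_x = 0: no horizontal applied forces, so A_x = 0.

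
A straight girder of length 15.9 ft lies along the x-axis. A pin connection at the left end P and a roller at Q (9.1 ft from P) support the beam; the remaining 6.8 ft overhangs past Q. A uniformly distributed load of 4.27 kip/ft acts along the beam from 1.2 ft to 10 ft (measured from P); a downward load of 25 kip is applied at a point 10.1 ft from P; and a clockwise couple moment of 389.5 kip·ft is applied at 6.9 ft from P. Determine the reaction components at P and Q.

P_x = 0, P_y = -31.10 kip, Q_y = 93.67 kip

Resultant of the distributed load: 4.27 × 8.8 = 37.576 kip at 5.6 ft from P.
Taking moments about P: Q_y·9.1 − (4.27·8.8)·5.6 − 25·10.1 − 389.5 = 0 → Q_y = 852.4256/9.1 = 93.6731 ≈ 93.67 kip.
ΣF_y = 0: P_y + 93.6731 − 4.27·8.8 − 25 = 0 → P_y = -31.10 kip.
ΣF_x = 0: no horizontal applied forces, so P_x = 0.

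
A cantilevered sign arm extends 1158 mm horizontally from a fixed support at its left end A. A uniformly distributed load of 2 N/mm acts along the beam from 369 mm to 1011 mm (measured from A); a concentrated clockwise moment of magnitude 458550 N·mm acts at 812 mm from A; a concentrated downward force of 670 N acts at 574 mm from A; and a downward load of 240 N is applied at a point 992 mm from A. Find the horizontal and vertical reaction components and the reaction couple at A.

Resultant of the distributed load: 2 × 642 = 1284 N at 690 mm from A.
ΣF_x = 0: A_x = 0.
ΣF_y = 0: A_y − 2·642 − 670 − 240 = 0 → A_y = 2194 N.
ΣM about A: M_A − (2·642)·690 − 458550 − 670·574 − 240·992 = 0 → M_A = 1967000 N·mm.

A_x = 0, A_y = 2194 N, M_A = 1967000 N·mm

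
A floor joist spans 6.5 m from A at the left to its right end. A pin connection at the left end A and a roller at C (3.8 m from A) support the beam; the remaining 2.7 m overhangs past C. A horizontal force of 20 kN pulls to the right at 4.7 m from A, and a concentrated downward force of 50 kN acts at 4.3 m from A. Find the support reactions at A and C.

Moments about A: C_y·3.8 − 50·4.3 = 0 → C_y = 215/3.8 = 56.5789 ≈ 56.58 kN.
ΣF_y = 0: A_y + 56.5789 − 50 = 0 → A_y = -6.579 kN.
ΣF_x = 0: A_x + 20 = 0 → A_x = -20.00 kN.

A_x = -20.00 kN, A_y = -6.579 kN, C_y = 56.58 kN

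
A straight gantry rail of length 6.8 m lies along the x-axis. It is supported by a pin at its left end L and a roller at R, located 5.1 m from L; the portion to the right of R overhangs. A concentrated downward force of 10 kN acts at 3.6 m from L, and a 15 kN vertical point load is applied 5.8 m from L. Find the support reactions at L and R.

ΣM about L: R_y·5.1 − 10·3.6 − 15·5.8 = 0 → R_y = 123/5.1 = 24.1176 ≈ 24.12 kN.
ΣF_y = 0: L_y + 24.1176 − 10 − 15 = 0 → L_y = 0.8824 kN.
ΣF_x = 0: no horizontal applied forces, so L_x = 0.

L_x = 0, L_y = 0.8824 kN, R_y = 24.12 kN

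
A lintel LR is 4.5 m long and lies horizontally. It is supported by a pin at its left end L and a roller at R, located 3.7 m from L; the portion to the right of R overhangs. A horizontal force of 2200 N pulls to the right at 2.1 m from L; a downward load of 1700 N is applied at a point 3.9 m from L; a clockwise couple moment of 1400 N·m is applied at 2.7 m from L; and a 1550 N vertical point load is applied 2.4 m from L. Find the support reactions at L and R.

ΣM about L: R_y·3.7 − 1700·3.9 − 1400 − 1550·2.4 = 0 → R_y = 11750/3.7 = 3175.68 ≈ 3176 N.
ΣF_y = 0: L_y + 3175.68 − 1700 − 1550 = 0 → L_y = 74.32 N.
ΣF_x = 0: L_x + 2200 = 0 → L_x = -2200 N.

L_x = -2200 N, L_y = 74.32 N, R_y = 3176 N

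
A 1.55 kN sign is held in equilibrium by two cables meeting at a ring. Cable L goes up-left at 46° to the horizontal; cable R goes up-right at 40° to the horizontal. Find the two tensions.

ΣF_x = 0: −T_L·cos46° + T_R·cos40° = 0 → T_R = 0.906812·T_L.
ΣF_y = 0: T_L·sin46° + T_R·sin40° = 1.55.
Substitute: T_L·(0.71934 + 0.906812·0.642788) = 1.55 → T_L = 1.19027 ≈ 1.190 kN.
Then T_R = 0.906812 × 1.19027 = 1.079 kN.

T_L = 1.190 kN, T_R = 1.079 kN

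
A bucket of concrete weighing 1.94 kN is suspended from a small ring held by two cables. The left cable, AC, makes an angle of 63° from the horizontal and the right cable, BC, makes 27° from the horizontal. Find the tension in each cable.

T_AC = 1.729 kN, T_BC = 0.8807 kN

ΣF_x = 0: −T_AC·cos63° + T_BC·cos27° = 0 → T_BC = 0.509525·T_AC.
ΣF_y = 0: T_AC·sin63° + T_BC·sin27° = 1.94.
Substitute: T_AC·(0.891007 + 0.509525·0.45399) = 1.94 → T_AC = 1.72855 ≈ 1.729 kN.
Then T_BC = 0.509525 × 1.72855 = 0.8807 kN.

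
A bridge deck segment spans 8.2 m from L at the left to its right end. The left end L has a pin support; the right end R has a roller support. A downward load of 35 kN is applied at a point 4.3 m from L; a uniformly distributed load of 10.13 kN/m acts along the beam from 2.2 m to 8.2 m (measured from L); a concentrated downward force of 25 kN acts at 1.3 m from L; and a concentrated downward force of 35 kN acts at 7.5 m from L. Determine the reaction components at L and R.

Resultant of the distributed load: 10.13 × 6 = 60.78 kN at 5.2 m from L.
Taking moments about L: R_y·8.2 − 35·4.3 − (10.13·6)·5.2 − 25·1.3 − 35·7.5 = 0 → R_y = 761.556/8.2 = 92.8727 ≈ 92.87 kN.
ΣF_y = 0: L_y + 92.8727 − 35 − 10.13·6 − 25 − 35 = 0 → L_y = 62.91 kN.
ΣF_x = 0: no horizontal applied forces, so L_x = 0.

L_x = 0, L_y = 62.91 kN, R_y = 92.87 kN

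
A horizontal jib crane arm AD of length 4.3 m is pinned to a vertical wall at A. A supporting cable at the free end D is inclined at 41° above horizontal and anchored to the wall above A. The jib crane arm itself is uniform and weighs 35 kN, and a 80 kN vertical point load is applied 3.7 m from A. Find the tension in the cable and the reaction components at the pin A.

ΣM about A: T·sin41°·4.3 − 35·2.15 − 80·3.7 = 0 → T = 371.25/(4.3·0.656059) = 131.6 kN.
ΣF_x = 0: A_x − T·cos41° = 0 → A_x = 131.6 × 0.75471 = 99.32 kN.
ΣF_y = 0: A_y + T·sin41° − 35 − 80 = 0 → A_y = 115 − 131.6 × 0.656059 = 28.66 kN.

T = 131.6 kN, A_x = 99.32 kN, A_y = 28.66 kN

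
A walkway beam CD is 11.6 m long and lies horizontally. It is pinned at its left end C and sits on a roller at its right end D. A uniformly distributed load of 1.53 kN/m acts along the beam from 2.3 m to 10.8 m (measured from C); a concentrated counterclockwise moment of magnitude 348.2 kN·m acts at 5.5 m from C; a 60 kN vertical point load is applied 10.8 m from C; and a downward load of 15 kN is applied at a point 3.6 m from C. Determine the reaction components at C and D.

C_x = 0, C_y = 50.16 kN, D_y = 37.84 kN

Resultant of the distributed load: 1.53 × 8.5 = 13.005 kN at 6.55 m from C.
Moments about C: D_y·11.6 − (1.53·8.5)·6.55 + 348.2 − 60·10.8 − 15·3.6 = 0 → D_y = 438.98275/11.6 = 37.8433 ≈ 37.84 kN.
ΣF_y = 0: C_y + 37.8433 − 1.53·8.5 − 60 − 15 = 0 → C_y = 50.16 kN.
ΣF_x = 0: no horizontal applied forces, so C_x = 0.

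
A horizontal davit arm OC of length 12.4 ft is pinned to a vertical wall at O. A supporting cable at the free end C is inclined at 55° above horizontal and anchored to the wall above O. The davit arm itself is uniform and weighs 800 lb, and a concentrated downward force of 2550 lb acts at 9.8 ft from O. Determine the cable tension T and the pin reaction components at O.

T = 2949 lb, O_x = 1691 lb, O_y = 934.7 lb

ΣM about O: T·sin55°·12.4 − 800·6.2 − 2550·9.8 = 0 → T = 29950/(12.4·0.819152) = 2948.56 ≈ 2949 lb.
ΣF_x = 0: O_x − T·cos55° = 0 → O_x = 2948.56 × 0.573576 = 1691 lb.
ΣF_y = 0: O_y + T·sin55° − 800 − 2550 = 0 → O_y = 3350 − 2948.56 × 0.819152 = 934.7 lb.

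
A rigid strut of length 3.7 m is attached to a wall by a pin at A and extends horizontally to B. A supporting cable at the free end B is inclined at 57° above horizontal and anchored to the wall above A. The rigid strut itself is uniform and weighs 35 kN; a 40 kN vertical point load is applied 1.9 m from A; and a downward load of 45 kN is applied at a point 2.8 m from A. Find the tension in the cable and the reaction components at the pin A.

ΣM about A: T·sin57°·3.7 − 35·1.85 − 40·1.9 − 45·2.8 = 0 → T = 266.75/(3.7·0.838671) = 85.9629 ≈ 85.96 kN.
ΣF_x = 0: A_x − T·cos57° = 0 → A_x = 85.9629 × 0.544639 = 46.82 kN.
ΣF_y = 0: A_y + T·sin57° − 35 − 40 − 45 = 0 → A_y = 120 − 85.9629 × 0.838671 = 47.91 kN.

T = 85.96 kN, A_x = 46.82 kN, A_y = 47.91 kN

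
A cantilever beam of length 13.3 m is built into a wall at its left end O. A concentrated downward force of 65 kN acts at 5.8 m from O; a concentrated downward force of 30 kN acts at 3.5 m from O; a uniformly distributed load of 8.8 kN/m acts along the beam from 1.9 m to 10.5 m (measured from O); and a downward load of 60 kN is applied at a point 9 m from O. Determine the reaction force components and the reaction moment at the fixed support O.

Resultant of the distributed load: 8.8 × 8.6 = 75.68 kN at 6.2 m from O.
ΣF_x = 0: O_x = 0.
ΣF_y = 0: O_y − 65 − 30 − 8.8·8.6 − 60 = 0 → O_y = 230.7 kN.
ΣM about O: M_O − 65·5.8 − 30·3.5 − (8.8·8.6)·6.2 − 60·9 = 0 → M_O = 1491 kN·m.

O_x = 0, O_y = 230.7 kN, M_O = 1491 kN·m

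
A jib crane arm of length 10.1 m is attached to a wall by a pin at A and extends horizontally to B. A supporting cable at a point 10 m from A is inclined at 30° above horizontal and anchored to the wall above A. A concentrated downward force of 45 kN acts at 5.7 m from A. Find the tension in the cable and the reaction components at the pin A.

ΣM about A: T·sin30°·10 − 45·5.7 = 0 → T = 256.5/(10·0.5) = 51.30 kN.
ΣF_x = 0: A_x − T·cos30° = 0 → A_x = 51.3 × 0.866025 = 44.43 kN.
ΣF_y = 0: A_y + T·sin30° − 45 = 0 → A_y = 45 − 51.3 × 0.5 = 19.35 kN.

T = 51.30 kN, A_x = 44.43 kN, A_y = 19.35 kN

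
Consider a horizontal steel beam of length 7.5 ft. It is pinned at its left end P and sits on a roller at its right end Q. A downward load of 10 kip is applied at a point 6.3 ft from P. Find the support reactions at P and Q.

P_x = 0, P_y = 1.600 kip, Q_y = 8.400 kip

ΣM about P: Q_y·7.5 − 10·6.3 = 0 → Q_y = 63/7.5 = 8.400 kip.
ΣF_y = 0: P_y + 8.4 − 10 = 0 → P_y = 1.600 kip.
ΣF_x = 0: no horizontal applied forces, so P_x = 0.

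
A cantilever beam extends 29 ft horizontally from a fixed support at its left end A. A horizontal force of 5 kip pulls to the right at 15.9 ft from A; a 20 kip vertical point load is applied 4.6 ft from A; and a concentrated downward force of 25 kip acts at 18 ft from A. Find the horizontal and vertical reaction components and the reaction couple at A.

A_x = -5.000 kip, A_y = 45.00 kip, M_A = 542.0 kip·ft

ΣF_x = 0: A_x + 5 = 0 → A_x = -5.000 kip.
ΣF_y = 0: A_y − 20 − 25 = 0 → A_y = 45.00 kip.
ΣM about A: M_A − 20·4.6 − 25·18 = 0 → M_A = 542.0 kip·ft.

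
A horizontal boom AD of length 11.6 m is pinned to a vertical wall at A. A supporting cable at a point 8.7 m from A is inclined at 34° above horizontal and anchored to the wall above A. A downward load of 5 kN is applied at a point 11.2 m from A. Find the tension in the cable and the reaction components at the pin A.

ΣM about A: T·sin34°·8.7 − 5·11.2 = 0 → T = 56/(8.7·0.559193) = 11.5108 ≈ 11.51 kN.
ΣF_x = 0: A_x − T·cos34° = 0 → A_x = 11.5108 × 0.829038 = 9.543 kN.
ΣF_y = 0: A_y + T·sin34° − 5 = 0 → A_y = 5 − 11.5108 × 0.559193 = -1.437 kN.

T = 11.51 kN, A_x = 9.543 kN, A_y = -1.437 kN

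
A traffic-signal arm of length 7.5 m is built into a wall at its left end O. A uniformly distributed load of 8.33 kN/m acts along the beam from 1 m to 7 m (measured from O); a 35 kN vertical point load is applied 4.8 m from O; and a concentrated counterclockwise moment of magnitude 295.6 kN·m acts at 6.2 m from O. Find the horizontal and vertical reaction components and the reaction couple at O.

O_x = 0, O_y = 84.98 kN, M_O = 72.32 kN·m

Resultant of the distributed load: 8.33 × 6 = 49.98 kN at 4 m from O.
ΣF_x = 0: O_x = 0.
ΣF_y = 0: O_y − 8.33·6 − 35 = 0 → O_y = 84.98 kN.
ΣM about O: M_O − (8.33·6)·4 − 35·4.8 + 295.6 = 0 → M_O = 72.32 kN·m.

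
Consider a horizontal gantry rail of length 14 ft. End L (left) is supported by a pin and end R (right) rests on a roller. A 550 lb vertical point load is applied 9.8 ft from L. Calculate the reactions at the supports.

L_x = 0, L_y = 165.0 lb, R_y = 385.0 lb

Moments about L: R_y·14 − 550·9.8 = 0 → R_y = 5390/14 = 385.0 lb.
ΣF_y = 0: L_y + 385 − 550 = 0 → L_y = 165.0 lb.
ΣF_x = 0: no horizontal applied forces, so L_x = 0.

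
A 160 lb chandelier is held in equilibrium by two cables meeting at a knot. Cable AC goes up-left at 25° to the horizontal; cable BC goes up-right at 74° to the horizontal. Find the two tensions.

ΣF_x = 0: −T_AC·cos25° + T_BC·cos74° = 0 → T_BC = 3.28804·T_AC.
ΣF_y = 0: T_AC·sin25° + T_BC·sin74° = 160.
Substitute: T_AC·(0.422618 + 3.28804·0.961262) = 160 → T_AC = 44.6518 ≈ 44.65 lb.
Then T_BC = 3.28804 × 44.6518 = 146.8 lb.

T_AC = 44.65 lb, T_BC = 146.8 lb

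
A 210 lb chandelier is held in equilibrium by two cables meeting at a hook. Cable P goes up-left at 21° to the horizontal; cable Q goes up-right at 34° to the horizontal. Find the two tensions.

ΣF_x = 0: −T_P·cos21° + T_Q·cos34° = 0 → T_Q = 1.1261·T_P.
ΣF_y = 0: T_P·sin21° + T_Q·sin34° = 210.
Substitute: T_P·(0.358368 + 1.1261·0.559193) = 210 → T_P = 212.534 ≈ 212.5 lb.
Then T_Q = 1.1261 × 212.534 = 239.3 lb.

T_P = 212.5 lb, T_Q = 239.3 lb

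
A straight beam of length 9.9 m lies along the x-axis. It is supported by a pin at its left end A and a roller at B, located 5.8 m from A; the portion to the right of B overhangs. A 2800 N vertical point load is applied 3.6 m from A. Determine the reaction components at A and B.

ΣM about A: B_y·5.8 − 2800·3.6 = 0 → B_y = 10080/5.8 = 1737.93 ≈ 1738 N.
ΣF_y = 0: A_y + 1737.93 − 2800 = 0 → A_y = 1062 N.
ΣF_x = 0: no horizontal applied forces, so A_x = 0.

A_x = 0, A_y = 1062 N, B_y = 1738 N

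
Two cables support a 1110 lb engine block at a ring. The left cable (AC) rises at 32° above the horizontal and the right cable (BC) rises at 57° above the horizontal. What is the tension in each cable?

ΣF_x = 0: −T_AC·cos32° + T_BC·cos57° = 0 → T_BC = 1.55708·T_AC.
ΣF_y = 0: T_AC·sin32° + T_BC·sin57° = 1110.
Substitute: T_AC·(0.529919 + 1.55708·0.838671) = 1110 → T_AC = 604.642 ≈ 604.6 lb.
Then T_BC = 1.55708 × 604.642 = 941.5 lb.

T_AC = 604.6 lb, T_BC = 941.5 lb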